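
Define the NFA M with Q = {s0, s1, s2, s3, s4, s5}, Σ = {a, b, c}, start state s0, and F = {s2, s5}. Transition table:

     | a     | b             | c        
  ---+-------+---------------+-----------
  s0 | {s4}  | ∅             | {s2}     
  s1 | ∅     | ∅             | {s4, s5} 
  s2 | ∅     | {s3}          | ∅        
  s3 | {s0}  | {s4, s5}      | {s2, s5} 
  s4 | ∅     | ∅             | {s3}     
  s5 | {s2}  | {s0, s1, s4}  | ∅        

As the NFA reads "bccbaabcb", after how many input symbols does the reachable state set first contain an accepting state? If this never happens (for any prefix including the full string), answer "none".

Start in {s0}.
Read 'b': {s0} → ∅.
The set is empty and remains empty for the remaining 8 symbols.
No reachable set along the way intersects F.

none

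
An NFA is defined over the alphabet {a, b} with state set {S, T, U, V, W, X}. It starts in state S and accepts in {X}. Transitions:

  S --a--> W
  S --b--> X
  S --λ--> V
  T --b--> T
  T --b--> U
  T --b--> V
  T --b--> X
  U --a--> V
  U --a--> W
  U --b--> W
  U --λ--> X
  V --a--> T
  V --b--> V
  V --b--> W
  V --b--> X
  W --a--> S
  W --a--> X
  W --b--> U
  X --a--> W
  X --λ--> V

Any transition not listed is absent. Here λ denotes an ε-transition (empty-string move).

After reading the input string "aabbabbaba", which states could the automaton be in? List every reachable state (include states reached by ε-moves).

Start: ε-closure({S}) = {S, V}.
Read 'a': {S, V} → {T, W}.
Read 'a': {T, W} → {S, V, X}.
Read 'b': {S, V, X} → {V, W, X}.
Read 'b': {V, W, X} → {U, V, W, X}.
Read 'a': {U, V, W, X} → {S, T, V, W, X}.
Read 'b': {S, T, V, W, X} → {T, U, V, W, X}.
Read 'b': {T, U, V, W, X} → {T, U, V, W, X}.
Read 'a': {T, U, V, W, X} → {S, T, V, W, X}.
Read 'b': {S, T, V, W, X} → {T, U, V, W, X}.
Read 'a': {T, U, V, W, X} → {S, T, V, W, X}.

{S, T, V, W, X}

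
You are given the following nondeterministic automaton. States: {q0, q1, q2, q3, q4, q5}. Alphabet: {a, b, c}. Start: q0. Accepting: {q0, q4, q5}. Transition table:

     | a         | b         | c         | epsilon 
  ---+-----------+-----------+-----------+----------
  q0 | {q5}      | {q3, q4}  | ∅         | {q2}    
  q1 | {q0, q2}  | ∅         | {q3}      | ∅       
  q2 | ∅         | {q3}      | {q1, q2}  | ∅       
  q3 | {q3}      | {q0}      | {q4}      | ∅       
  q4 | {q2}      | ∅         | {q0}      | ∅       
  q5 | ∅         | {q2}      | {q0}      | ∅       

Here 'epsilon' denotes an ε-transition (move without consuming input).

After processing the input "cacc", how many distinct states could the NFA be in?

Start: ε-closure({q0}) = {q0, q2}.
Read 'c': q0→∅, q2→{q1, q2}; now {q1, q2}.
Read 'a': q1→{q0, q2}, q2→∅; now {q0, q2}.
Read 'c': q0→∅, q2→{q1, q2}; now {q1, q2}.
Read 'c': q1→{q3}, q2→{q1, q2}; now {q1, q2, q3}.
That set has 3 states.

3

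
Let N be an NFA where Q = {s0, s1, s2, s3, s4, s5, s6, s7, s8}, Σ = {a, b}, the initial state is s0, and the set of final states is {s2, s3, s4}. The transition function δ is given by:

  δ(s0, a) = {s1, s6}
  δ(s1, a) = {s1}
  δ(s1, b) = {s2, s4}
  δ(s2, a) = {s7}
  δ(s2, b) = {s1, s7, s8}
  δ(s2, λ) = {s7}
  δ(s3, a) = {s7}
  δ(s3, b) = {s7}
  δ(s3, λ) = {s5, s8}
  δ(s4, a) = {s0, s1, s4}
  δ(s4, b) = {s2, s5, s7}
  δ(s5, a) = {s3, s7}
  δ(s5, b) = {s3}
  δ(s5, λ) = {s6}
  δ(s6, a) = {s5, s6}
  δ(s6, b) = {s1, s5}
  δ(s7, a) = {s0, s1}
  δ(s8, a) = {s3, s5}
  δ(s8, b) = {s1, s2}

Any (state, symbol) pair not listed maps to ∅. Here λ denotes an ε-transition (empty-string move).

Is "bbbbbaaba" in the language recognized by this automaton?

No

Start in {s0}.
Read 'b': s0→∅; now ∅.
The set is empty and remains empty for the remaining 8 symbols.
The final set ∅ contains no accepting state.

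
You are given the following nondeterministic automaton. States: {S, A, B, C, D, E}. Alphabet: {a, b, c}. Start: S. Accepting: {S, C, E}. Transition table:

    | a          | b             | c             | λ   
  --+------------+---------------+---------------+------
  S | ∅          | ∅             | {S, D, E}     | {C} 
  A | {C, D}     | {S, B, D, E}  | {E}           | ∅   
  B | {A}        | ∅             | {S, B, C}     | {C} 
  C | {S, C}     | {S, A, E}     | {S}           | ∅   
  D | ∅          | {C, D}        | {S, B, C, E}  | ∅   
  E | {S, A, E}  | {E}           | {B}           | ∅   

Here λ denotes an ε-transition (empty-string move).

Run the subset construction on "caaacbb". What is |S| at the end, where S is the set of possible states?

6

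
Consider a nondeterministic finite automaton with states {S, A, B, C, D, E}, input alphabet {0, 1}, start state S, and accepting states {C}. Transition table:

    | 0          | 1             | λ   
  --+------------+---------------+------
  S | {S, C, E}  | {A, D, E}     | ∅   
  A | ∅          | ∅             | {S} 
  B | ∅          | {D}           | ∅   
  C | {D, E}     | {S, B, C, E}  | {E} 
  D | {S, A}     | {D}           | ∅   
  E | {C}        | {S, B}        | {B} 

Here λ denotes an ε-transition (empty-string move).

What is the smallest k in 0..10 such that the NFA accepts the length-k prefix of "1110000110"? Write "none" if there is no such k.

Start in {S}.
Read '1': S→{A, D, E}; union {A, D, E}; ε-closure = {S, A, B, D, E}.
Read '1': S→{A, D, E}, A→∅, B→{D}, D→{D}, E→{S, B}; now {S, A, B, D, E}.
Read '1': S→{A, D, E}, A→∅, B→{D}, D→{D}, E→{S, B}; now {S, A, B, D, E}.
Read '0': S→{S, C, E}, A→∅, B→∅, D→{S, A}, E→{C}; union {S, A, C, E}; ε-closure = {S, A, B, C, E}.
None of the earlier sets intersect F, but {S, A, B, C, E} does.

4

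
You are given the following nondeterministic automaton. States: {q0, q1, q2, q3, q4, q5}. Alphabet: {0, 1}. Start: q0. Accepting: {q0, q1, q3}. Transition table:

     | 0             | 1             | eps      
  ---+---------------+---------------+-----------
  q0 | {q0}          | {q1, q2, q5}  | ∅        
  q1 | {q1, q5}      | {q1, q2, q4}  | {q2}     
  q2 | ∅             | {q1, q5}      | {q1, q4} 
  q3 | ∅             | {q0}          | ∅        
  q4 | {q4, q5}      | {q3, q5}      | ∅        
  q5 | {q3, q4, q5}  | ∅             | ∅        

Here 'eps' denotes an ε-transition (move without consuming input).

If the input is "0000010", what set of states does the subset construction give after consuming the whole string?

{q1, q2, q3, q4, q5}

Start in {q0}.
Read '0': {q0} → {q0}.
Read '0': {q0} → {q0}.
Read '0': {q0} → {q0}.
Read '0': {q0} → {q0}.
Read '0': {q0} → {q0}.
Read '1': {q0} → {q1, q2, q4, q5}.
Read '0': {q1, q2, q4, q5} → {q1, q2, q3, q4, q5}.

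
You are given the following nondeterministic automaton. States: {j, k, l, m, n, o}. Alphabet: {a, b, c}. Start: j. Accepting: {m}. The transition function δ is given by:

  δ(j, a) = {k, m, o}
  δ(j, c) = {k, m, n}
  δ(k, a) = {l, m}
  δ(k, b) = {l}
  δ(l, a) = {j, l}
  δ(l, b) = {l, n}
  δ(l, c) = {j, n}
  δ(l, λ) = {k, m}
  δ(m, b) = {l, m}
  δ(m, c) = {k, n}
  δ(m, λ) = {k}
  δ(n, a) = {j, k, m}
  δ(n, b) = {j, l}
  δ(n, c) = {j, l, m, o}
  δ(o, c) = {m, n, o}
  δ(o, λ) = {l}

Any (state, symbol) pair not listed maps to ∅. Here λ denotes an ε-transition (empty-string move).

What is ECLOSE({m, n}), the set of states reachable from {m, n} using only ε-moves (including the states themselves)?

{k, m, n}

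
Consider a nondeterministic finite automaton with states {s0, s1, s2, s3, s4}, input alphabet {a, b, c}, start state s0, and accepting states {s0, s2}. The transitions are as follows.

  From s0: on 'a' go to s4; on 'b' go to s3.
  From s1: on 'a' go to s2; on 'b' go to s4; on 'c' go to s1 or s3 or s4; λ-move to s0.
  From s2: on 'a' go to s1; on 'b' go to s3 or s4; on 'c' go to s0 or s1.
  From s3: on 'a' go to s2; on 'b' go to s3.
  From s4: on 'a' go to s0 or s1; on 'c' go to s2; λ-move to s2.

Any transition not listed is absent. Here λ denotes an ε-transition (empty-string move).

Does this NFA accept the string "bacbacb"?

Yes

Start in {s0}.
Read 'b': {s0} → {s3}.
Read 'a': {s3} → {s2}.
Read 'c': {s2} → {s0, s1}.
Read 'b': {s0, s1} → {s2, s3, s4}.
Read 'a': {s2, s3, s4} → {s0, s1, s2}.
Read 'c': {s0, s1, s2} → {s0, s1, s2, s3, s4}.
Read 'b': {s0, s1, s2, s3, s4} → {s2, s3, s4}.
The final set {s2, s3, s4} contains the accepting state s2.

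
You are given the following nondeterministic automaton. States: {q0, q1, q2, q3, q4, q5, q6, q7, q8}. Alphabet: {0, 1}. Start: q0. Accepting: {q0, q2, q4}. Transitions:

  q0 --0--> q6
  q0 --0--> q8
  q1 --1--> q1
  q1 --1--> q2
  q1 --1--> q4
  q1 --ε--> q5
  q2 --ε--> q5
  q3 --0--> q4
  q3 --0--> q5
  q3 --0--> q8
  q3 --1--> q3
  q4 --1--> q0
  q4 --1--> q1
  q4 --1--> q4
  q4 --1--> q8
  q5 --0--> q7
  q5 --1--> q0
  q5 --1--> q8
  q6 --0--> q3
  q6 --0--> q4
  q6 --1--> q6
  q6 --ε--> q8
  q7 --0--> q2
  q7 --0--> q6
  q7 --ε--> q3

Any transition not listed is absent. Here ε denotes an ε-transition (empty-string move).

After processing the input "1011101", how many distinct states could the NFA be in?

Start in {q0}.
Read '1': {q0} → ∅.
The set is empty and remains empty for the remaining 6 symbols.
That set has 0 states.

0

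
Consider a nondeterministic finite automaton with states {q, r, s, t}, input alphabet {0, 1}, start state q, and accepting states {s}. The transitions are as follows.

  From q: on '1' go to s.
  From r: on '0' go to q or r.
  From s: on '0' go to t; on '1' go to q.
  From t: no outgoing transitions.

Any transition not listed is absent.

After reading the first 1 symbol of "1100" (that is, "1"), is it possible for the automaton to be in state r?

No

Start in {q}.
Read '1': {q} → {s}.
State r is not in {s}.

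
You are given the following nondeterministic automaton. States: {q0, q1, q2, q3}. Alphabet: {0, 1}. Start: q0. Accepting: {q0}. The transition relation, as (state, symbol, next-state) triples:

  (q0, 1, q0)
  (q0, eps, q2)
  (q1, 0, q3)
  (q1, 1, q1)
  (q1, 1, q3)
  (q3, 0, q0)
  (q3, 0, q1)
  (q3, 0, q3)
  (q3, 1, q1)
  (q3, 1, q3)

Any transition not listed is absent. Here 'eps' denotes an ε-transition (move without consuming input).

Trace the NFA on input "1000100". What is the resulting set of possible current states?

Start: ε-closure({q0}) = {q0, q2}.
Read '1': {q0, q2} → {q0, q2}.
Read '0': {q0, q2} → ∅.
The set is empty and remains empty for the remaining 5 symbols.

∅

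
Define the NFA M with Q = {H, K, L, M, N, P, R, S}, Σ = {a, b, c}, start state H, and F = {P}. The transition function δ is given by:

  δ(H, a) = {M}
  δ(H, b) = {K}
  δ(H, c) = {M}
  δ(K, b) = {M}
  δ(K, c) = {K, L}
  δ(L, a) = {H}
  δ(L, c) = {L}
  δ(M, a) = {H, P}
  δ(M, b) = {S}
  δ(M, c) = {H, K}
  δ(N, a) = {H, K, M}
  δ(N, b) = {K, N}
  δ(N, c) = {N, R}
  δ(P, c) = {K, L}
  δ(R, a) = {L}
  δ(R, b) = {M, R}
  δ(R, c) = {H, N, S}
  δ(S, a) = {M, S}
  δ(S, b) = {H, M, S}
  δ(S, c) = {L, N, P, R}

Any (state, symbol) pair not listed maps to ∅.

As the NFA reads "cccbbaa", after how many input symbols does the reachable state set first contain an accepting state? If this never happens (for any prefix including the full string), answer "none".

Start in {H}.
Read 'c': H→{M}; now {M}.
Read 'c': M→{H, K}; now {H, K}.
Read 'c': H→{M}, K→{K, L}; now {K, L, M}.
Read 'b': K→{M}, L→∅, M→{S}; now {M, S}.
Read 'b': M→{S}, S→{H, M, S}; now {H, M, S}.
Read 'a': H→{M}, M→{H, P}, S→{M, S}; now {H, M, P, S}.
None of the earlier sets intersect F, but {H, M, P, S} does.

6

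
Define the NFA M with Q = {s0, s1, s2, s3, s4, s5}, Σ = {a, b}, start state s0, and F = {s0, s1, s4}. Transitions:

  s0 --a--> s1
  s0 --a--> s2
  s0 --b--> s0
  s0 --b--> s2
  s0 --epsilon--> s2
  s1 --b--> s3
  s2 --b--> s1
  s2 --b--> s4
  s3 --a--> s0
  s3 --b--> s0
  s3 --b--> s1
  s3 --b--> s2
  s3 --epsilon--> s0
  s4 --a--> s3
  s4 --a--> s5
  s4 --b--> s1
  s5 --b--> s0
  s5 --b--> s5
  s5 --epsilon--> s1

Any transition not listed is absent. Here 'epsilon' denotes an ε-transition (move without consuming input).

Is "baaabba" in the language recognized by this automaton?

Yes

Start: ε-closure({s0}) = {s0, s2}.
Read 'b': s0→{s0, s2}, s2→{s1, s4}; now {s0, s1, s2, s4}.
Read 'a': s0→{s1, s2}, s1→∅, s2→∅, s4→{s3, s5}; union {s1, s2, s3, s5}; ε-closure = {s0, s1, s2, s3, s5}.
Read 'a': s0→{s1, s2}, s1→∅, s2→∅, s3→{s0}, s5→∅; now {s0, s1, s2}.
Read 'a': s0→{s1, s2}, s1→∅, s2→∅; now {s1, s2}.
Read 'b': s1→{s3}, s2→{s1, s4}; union {s1, s3, s4}; ε-closure = {s0, s1, s2, s3, s4}.
Read 'b': s0→{s0, s2}, s1→{s3}, s2→{s1, s4}, s3→{s0, s1, s2}, s4→{s1}; now {s0, s1, s2, s3, s4}.
Read 'a': s0→{s1, s2}, s1→∅, s2→∅, s3→{s0}, s4→{s3, s5}; now {s0, s1, s2, s3, s5}.
The final set {s0, s1, s2, s3, s5} contains the accepting states s0, s1.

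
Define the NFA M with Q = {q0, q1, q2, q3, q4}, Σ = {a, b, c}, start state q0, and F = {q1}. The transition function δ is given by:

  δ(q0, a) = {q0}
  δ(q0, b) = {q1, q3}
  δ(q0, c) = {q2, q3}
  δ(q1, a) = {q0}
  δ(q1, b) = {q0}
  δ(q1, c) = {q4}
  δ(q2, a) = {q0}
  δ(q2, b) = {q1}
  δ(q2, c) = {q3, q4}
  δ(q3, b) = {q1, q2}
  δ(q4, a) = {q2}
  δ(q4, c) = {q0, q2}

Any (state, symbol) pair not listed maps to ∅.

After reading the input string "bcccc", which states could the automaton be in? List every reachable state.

{q0, q2, q3, q4}

Start in {q0}.
Read 'b': q0→{q1, q3}; now {q1, q3}.
Read 'c': q1→{q4}, q3→∅; now {q4}.
Read 'c': q4→{q0, q2}; now {q0, q2}.
Read 'c': q0→{q2, q3}, q2→{q3, q4}; now {q2, q3, q4}.
Read 'c': q2→{q3, q4}, q3→∅, q4→{q0, q2}; now {q0, q2, q3, q4}.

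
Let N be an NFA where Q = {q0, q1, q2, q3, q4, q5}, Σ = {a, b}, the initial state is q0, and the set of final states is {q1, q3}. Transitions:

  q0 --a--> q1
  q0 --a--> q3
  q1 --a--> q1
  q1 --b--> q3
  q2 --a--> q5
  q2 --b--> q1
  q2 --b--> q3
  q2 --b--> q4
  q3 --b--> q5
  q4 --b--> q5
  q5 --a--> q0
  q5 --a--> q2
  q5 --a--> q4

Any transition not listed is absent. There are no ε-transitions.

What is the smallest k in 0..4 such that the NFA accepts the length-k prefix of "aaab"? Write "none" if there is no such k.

Start in {q0}.
Read 'a': {q0} → {q1, q3}.
None of the earlier sets intersect F, but {q1, q3} does.

1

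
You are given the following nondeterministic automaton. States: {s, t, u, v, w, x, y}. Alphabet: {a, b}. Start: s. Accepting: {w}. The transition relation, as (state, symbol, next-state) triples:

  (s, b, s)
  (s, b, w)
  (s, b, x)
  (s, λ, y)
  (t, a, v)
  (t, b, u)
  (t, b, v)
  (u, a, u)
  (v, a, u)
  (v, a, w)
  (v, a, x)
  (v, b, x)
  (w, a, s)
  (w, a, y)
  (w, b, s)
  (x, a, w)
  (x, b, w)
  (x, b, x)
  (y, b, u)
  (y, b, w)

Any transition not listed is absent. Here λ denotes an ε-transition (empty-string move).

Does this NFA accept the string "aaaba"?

No

Start: ε-closure({s}) = {s, y}.
Read 'a': s→∅, y→∅; now ∅.
The set is empty and remains empty for the remaining 4 symbols.
The final set ∅ contains no accepting state.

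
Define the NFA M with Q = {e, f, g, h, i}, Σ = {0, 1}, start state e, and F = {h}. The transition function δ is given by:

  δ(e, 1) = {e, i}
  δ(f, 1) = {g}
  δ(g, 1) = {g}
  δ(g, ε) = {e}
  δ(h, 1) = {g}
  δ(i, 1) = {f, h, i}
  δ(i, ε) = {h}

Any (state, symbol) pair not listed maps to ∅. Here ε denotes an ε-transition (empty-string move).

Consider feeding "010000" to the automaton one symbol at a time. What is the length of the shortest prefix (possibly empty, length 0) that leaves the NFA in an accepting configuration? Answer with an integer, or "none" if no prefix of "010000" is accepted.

none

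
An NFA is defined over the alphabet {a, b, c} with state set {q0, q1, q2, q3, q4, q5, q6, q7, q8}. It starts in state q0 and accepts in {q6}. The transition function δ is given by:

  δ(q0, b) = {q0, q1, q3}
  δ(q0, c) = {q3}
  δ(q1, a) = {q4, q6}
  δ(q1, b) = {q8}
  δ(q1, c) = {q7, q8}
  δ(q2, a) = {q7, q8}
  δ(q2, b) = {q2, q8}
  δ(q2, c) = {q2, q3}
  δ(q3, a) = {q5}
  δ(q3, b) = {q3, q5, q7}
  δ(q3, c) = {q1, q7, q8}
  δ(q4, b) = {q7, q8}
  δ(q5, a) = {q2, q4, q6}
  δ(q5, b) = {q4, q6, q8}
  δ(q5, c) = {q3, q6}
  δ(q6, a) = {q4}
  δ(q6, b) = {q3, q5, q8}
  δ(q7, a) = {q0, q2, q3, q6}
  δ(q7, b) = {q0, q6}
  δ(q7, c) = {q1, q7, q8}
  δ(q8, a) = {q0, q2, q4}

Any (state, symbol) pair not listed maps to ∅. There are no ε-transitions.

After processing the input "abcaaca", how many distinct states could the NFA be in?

Start in {q0}.
Read 'a': {q0} → ∅.
The set is empty and remains empty for the remaining 6 symbols.
That set has 0 states.

0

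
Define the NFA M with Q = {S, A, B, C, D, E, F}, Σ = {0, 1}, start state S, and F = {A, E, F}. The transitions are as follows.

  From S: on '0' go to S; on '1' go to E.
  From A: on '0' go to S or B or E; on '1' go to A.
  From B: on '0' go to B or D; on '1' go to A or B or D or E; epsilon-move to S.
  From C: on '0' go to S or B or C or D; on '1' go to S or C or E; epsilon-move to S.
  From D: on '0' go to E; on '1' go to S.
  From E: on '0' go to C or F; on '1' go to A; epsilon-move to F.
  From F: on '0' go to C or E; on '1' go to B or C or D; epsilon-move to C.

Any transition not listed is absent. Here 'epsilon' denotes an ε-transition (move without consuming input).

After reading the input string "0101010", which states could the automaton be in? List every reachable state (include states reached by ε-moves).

Start in {S}.
Read '0': {S} → {S}.
Read '1': {S} → {S, C, E, F}.
Read '0': {S, C, E, F} → {S, B, C, D, E, F}.
Read '1': {S, B, C, D, E, F} → {S, A, B, C, D, E, F}.
Read '0': {S, A, B, C, D, E, F} → {S, B, C, D, E, F}.
Read '1': {S, B, C, D, E, F} → {S, A, B, C, D, E, F}.
Read '0': {S, A, B, C, D, E, F} → {S, B, C, D, E, F}.

{S, B, C, D, E, F}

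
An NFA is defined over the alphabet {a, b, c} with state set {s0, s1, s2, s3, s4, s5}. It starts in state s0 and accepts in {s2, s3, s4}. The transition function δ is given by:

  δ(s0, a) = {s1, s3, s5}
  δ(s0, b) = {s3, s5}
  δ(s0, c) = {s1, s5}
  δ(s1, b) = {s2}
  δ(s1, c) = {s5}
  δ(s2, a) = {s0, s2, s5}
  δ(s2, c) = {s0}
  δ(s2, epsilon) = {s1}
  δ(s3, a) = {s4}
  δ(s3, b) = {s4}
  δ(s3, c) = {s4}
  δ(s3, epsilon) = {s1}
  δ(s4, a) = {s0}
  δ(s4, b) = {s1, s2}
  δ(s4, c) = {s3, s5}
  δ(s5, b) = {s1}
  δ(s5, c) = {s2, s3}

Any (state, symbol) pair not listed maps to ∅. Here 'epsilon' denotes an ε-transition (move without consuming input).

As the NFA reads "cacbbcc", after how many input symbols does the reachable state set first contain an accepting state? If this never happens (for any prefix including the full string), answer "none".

Start in {s0}.
Read 'c': s0→{s1, s5}; now {s1, s5}.
Read 'a': s1→∅, s5→∅; now ∅.
The set is empty and remains empty for the remaining 5 symbols.
No reachable set along the way intersects F.

none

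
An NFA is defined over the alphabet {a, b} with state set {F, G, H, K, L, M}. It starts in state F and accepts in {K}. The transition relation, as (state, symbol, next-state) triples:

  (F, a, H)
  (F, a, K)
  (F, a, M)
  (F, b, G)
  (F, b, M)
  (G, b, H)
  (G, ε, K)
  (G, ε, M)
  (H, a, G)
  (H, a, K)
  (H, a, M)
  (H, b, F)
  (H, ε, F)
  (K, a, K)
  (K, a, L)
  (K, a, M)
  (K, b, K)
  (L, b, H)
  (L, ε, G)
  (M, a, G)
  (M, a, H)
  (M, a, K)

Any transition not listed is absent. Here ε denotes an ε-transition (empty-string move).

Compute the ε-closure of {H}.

Begin with {H}.
ε-move H → F; add F.

{F, H}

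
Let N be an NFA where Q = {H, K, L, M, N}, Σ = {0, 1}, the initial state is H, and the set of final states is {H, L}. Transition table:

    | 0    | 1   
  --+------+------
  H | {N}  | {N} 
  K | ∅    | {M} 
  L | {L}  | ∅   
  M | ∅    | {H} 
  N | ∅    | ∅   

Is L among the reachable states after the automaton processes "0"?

No

Start in {H}.
Read '0': H→{N}; now {N}.
State L is not in {N}.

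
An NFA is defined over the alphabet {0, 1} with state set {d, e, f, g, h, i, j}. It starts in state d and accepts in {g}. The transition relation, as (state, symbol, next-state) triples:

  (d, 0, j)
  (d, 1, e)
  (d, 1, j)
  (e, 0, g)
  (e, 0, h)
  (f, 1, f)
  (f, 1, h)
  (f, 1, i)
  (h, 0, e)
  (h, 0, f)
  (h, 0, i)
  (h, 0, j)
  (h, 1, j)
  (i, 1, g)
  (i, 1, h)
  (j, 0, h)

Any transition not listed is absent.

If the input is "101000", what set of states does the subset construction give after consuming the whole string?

{g, h}

Start in {d}.
Read '1': {d} → {e, j}.
Read '0': {e, j} → {g, h}.
Read '1': {g, h} → {j}.
Read '0': {j} → {h}.
Read '0': {h} → {e, f, i, j}.
Read '0': {e, f, i, j} → {g, h}.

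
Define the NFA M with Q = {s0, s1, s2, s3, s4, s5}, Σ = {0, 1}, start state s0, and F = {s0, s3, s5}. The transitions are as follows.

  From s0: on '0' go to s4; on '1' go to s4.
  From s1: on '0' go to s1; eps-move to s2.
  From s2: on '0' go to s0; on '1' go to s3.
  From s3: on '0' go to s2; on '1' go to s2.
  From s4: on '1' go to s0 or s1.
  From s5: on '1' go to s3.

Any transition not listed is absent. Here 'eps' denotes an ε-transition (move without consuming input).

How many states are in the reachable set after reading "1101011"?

5

Start in {s0}.
Read '1': s0→{s4}; now {s4}.
Read '1': s4→{s0, s1}; union {s0, s1}; ε-closure = {s0, s1, s2}.
Read '0': s0→{s4}, s1→{s1}, s2→{s0}; union {s0, s1, s4}; ε-closure = {s0, s1, s2, s4}.
Read '1': s0→{s4}, s1→∅, s2→{s3}, s4→{s0, s1}; union {s0, s1, s3, s4}; ε-closure = {s0, s1, s2, s3, s4}.
Read '0': s0→{s4}, s1→{s1}, s2→{s0}, s3→{s2}, s4→∅; now {s0, s1, s2, s4}.
Read '1': s0→{s4}, s1→∅, s2→{s3}, s4→{s0, s1}; union {s0, s1, s3, s4}; ε-closure = {s0, s1, s2, s3, s4}.
Read '1': s0→{s4}, s1→∅, s2→{s3}, s3→{s2}, s4→{s0, s1}; now {s0, s1, s2, s3, s4}.
That set has 5 states.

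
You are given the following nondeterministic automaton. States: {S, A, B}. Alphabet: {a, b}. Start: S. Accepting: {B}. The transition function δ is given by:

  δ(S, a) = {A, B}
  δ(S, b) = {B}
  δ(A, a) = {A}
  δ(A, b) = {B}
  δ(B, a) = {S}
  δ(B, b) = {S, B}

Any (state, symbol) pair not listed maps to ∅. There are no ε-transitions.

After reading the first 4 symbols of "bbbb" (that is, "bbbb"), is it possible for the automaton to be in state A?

No

Start in {S}.
Read 'b': S→{B}; now {B}.
Read 'b': B→{S, B}; now {S, B}.
Read 'b': S→{B}, B→{S, B}; now {S, B}.
Read 'b': S→{B}, B→{S, B}; now {S, B}.
State A is not in {S, B}.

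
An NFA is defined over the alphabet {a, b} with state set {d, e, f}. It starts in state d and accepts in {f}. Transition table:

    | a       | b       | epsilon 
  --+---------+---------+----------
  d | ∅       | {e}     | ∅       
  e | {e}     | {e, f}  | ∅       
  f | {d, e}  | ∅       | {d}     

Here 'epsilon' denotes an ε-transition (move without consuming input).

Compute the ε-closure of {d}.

{d}

Begin with {d}.
No ε-moves leave this set, so the closure equals the set itself.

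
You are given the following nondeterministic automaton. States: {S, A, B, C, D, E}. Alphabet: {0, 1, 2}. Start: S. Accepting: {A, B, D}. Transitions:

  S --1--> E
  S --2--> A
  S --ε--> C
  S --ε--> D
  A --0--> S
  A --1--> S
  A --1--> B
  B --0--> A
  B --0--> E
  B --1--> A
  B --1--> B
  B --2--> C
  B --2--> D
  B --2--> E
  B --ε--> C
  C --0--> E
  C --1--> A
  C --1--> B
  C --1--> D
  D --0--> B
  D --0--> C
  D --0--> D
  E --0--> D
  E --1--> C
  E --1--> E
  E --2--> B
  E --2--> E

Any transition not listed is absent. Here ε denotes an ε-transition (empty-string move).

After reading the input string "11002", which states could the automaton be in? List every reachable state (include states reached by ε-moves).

Start: ε-closure({S}) = {S, C, D}.
Read '1': S→{E}, C→{A, B, D}, D→∅; union {A, B, D, E}; ε-closure = {A, B, C, D, E}.
Read '1': A→{S, B}, B→{A, B}, C→{A, B, D}, D→∅, E→{C, E}; now {S, A, B, C, D, E}.
Read '0': S→∅, A→{S}, B→{A, E}, C→{E}, D→{B, C, D}, E→{D}; now {S, A, B, C, D, E}.
Read '0': S→∅, A→{S}, B→{A, E}, C→{E}, D→{B, C, D}, E→{D}; now {S, A, B, C, D, E}.
Read '2': S→{A}, A→∅, B→{C, D, E}, C→∅, D→∅, E→{B, E}; now {A, B, C, D, E}.

{A, B, C, D, E}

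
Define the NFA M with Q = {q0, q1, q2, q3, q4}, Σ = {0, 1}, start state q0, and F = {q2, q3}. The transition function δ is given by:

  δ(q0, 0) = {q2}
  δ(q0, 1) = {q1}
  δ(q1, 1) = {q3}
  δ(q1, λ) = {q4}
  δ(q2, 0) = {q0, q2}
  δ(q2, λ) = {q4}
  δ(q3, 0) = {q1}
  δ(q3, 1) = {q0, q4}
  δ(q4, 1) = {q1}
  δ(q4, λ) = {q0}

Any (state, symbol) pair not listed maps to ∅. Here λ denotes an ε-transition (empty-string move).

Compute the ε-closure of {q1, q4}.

{q0, q1, q4}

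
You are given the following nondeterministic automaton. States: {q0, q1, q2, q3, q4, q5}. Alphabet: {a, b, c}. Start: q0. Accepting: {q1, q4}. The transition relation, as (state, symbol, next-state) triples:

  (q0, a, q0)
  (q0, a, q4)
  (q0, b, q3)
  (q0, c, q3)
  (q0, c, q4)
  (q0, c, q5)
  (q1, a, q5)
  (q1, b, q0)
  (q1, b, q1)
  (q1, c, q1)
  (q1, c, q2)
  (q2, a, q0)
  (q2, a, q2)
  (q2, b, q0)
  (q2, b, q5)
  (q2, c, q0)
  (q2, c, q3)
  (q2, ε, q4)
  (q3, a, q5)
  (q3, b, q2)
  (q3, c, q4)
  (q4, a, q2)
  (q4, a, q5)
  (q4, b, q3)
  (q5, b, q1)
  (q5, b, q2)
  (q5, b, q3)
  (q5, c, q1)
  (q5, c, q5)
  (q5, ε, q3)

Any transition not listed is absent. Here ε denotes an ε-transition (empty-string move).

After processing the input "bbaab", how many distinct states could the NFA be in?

Start in {q0}.
Read 'b': {q0} → {q3}.
Read 'b': {q3} → {q2, q4}.
Read 'a': {q2, q4} → {q0, q2, q3, q4, q5}.
Read 'a': {q0, q2, q3, q4, q5} → {q0, q2, q3, q4, q5}.
Read 'b': {q0, q2, q3, q4, q5} → {q0, q1, q2, q3, q4, q5}.
That set has 6 states.

6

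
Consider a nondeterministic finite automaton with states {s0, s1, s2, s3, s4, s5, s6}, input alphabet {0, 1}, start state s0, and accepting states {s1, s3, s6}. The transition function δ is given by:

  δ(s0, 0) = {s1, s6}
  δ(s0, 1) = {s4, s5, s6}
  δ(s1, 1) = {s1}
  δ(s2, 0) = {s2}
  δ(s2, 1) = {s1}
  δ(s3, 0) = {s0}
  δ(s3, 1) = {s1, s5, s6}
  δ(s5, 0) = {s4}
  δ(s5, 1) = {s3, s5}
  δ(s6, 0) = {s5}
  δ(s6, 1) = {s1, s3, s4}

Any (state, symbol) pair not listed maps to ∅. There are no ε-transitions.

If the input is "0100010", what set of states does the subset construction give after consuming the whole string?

{s0, s4}

Start in {s0}.
Read '0': {s0} → {s1, s6}.
Read '1': {s1, s6} → {s1, s3, s4}.
Read '0': {s1, s3, s4} → {s0}.
Read '0': {s0} → {s1, s6}.
Read '0': {s1, s6} → {s5}.
Read '1': {s5} → {s3, s5}.
Read '0': {s3, s5} → {s0, s4}.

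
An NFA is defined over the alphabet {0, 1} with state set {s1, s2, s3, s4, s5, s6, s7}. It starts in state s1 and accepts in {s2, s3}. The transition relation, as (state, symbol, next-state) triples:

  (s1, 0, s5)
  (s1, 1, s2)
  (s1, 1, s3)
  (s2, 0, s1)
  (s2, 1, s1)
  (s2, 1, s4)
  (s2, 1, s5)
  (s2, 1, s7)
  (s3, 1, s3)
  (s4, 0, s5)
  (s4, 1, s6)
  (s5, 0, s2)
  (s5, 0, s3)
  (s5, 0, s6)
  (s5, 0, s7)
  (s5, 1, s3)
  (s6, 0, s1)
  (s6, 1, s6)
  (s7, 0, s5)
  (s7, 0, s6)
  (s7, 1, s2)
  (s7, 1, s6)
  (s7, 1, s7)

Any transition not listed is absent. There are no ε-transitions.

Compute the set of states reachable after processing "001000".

{s1, s2, s3, s5, s6, s7}

Start in {s1}.
Read '0': s1→{s5}; now {s5}.
Read '0': s5→{s2, s3, s6, s7}; now {s2, s3, s6, s7}.
Read '1': s2→{s1, s4, s5, s7}, s3→{s3}, s6→{s6}, s7→{s2, s6, s7}; now {s1, s2, s3, s4, s5, s6, s7}.
Read '0': s1→{s5}, s2→{s1}, s3→∅, s4→{s5}, s5→{s2, s3, s6, s7}, s6→{s1}, s7→{s5, s6}; now {s1, s2, s3, s5, s6, s7}.
Read '0': s1→{s5}, s2→{s1}, s3→∅, s5→{s2, s3, s6, s7}, s6→{s1}, s7→{s5, s6}; now {s1, s2, s3, s5, s6, s7}.
Read '0': s1→{s5}, s2→{s1}, s3→∅, s5→{s2, s3, s6, s7}, s6→{s1}, s7→{s5, s6}; now {s1, s2, s3, s5, s6, s7}.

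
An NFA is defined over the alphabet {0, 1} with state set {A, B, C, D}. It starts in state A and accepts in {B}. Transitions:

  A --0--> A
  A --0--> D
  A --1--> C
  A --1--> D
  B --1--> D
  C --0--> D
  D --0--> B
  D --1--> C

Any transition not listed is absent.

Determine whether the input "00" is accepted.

Yes

Start in {A}.
Read '0': A→{A, D}; now {A, D}.
Read '0': A→{A, D}, D→{B}; now {A, B, D}.
The final set {A, B, D} contains the accepting state B.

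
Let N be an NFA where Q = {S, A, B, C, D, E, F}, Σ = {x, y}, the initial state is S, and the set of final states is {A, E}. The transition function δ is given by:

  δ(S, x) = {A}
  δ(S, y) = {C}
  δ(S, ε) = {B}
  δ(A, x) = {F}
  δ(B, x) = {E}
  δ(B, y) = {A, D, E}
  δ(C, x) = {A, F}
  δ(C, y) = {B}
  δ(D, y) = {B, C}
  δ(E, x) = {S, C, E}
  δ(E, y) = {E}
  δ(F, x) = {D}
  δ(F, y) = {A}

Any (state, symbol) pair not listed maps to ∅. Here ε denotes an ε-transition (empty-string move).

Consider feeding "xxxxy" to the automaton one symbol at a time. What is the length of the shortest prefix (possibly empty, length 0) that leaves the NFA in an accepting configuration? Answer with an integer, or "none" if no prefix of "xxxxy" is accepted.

1

Start: ε-closure({S}) = {S, B}.
Read 'x': S→{A}, B→{E}; now {A, E}.
None of the earlier sets intersect F, but {A, E} does.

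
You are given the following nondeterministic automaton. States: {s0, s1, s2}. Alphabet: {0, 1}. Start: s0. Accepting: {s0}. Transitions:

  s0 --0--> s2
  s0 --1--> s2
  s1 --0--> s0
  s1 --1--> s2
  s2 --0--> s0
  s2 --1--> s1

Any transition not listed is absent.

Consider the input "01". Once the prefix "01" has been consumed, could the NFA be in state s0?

No

Start in {s0}.
Read '0': s0→{s2}; now {s2}.
Read '1': s2→{s1}; now {s1}.
State s0 is not in {s1}.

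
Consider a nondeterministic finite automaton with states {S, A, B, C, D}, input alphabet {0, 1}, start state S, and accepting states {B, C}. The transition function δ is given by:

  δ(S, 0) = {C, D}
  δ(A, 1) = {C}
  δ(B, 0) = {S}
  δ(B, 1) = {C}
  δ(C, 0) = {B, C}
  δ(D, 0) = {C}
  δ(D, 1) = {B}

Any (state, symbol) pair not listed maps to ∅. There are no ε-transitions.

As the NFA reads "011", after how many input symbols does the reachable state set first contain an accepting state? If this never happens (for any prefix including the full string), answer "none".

Start in {S}.
Read '0': {S} → {C, D}.
None of the earlier sets intersect F, but {C, D} does.

1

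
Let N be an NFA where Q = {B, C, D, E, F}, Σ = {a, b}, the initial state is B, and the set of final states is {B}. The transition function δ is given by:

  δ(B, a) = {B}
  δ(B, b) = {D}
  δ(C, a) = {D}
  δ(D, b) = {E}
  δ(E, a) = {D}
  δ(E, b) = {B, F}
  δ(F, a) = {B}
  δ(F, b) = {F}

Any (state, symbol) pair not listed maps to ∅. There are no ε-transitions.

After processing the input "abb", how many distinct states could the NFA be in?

1

Start in {B}.
Read 'a': {B} → {B}.
Read 'b': {B} → {D}.
Read 'b': {D} → {E}.
That set has 1 state.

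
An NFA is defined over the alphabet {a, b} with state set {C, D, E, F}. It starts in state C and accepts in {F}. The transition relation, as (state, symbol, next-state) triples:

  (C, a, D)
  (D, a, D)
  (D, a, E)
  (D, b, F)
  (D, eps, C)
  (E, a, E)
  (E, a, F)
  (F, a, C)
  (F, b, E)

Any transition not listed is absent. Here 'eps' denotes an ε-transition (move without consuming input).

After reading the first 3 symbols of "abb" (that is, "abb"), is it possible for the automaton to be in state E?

Yes

Start in {C}.
Read 'a': C→{D}; union {D}; ε-closure = {C, D}.
Read 'b': C→∅, D→{F}; now {F}.
Read 'b': F→{E}; now {E}.
State E is in {E}.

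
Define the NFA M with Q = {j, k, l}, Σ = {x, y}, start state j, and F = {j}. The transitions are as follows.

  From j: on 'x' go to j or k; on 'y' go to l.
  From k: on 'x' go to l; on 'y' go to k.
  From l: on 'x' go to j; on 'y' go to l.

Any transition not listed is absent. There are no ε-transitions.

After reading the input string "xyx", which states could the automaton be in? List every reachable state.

{j, l}

Start in {j}.
Read 'x': {j} → {j, k}.
Read 'y': {j, k} → {k, l}.
Read 'x': {k, l} → {j, l}.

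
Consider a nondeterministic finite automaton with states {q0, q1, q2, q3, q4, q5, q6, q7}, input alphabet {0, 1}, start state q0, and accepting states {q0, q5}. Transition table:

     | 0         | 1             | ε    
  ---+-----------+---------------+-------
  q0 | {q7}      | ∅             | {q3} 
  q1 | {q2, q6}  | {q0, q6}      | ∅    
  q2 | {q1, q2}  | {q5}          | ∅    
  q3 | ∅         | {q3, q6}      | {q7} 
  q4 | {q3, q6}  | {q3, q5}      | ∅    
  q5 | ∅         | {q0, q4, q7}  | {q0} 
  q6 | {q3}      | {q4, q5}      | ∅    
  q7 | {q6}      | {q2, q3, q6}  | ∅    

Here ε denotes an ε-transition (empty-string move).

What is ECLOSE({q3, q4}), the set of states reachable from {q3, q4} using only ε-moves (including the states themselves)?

{q3, q4, q7}

Begin with {q3, q4}.
ε-move q3 → q7; add q7.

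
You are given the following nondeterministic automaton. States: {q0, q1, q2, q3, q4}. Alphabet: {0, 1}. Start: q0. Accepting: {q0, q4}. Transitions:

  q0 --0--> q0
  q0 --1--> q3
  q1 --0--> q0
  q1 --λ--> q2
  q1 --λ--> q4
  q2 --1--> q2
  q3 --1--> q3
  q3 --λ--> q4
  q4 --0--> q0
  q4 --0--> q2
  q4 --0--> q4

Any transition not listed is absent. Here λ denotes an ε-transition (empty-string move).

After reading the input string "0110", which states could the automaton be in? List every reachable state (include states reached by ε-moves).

{q0, q2, q4}

Start in {q0}.
Read '0': q0→{q0}; now {q0}.
Read '1': q0→{q3}; union {q3}; ε-closure = {q3, q4}.
Read '1': q3→{q3}, q4→∅; union {q3}; ε-closure = {q3, q4}.
Read '0': q3→∅, q4→{q0, q2, q4}; now {q0, q2, q4}.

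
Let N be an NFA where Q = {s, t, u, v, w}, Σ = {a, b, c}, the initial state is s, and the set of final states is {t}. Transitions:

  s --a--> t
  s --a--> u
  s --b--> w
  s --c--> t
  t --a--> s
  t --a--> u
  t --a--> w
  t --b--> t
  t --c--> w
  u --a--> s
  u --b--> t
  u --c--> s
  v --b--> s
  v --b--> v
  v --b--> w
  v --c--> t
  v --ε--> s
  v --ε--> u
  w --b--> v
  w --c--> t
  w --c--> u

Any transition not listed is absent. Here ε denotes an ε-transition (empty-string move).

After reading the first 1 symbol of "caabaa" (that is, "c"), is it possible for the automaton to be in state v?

No

Start in {s}.
Read 'c': {s} → {t}.
State v is not in {t}.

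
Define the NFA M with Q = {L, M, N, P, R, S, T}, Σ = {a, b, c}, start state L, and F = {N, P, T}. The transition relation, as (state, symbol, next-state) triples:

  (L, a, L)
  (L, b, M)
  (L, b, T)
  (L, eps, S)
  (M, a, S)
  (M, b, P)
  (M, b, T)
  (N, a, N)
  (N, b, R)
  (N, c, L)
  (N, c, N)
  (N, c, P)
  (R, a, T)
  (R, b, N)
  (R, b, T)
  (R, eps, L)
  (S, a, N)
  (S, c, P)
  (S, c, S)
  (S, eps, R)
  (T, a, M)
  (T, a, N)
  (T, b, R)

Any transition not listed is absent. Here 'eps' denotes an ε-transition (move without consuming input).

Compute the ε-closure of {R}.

{L, R, S}

Begin with {R}.
ε-move R → L; add L.
ε-move L → S; add S.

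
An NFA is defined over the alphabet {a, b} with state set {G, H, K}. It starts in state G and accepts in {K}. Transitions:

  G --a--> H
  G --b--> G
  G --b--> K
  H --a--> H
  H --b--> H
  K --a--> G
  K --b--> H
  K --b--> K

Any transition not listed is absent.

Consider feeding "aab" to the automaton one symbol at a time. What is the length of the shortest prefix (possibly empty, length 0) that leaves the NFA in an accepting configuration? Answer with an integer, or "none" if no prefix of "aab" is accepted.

none

Start in {G}.
Read 'a': G→{H}; now {H}.
Read 'a': H→{H}; now {H}.
Read 'b': H→{H}; now {H}.
No reachable set along the way intersects F.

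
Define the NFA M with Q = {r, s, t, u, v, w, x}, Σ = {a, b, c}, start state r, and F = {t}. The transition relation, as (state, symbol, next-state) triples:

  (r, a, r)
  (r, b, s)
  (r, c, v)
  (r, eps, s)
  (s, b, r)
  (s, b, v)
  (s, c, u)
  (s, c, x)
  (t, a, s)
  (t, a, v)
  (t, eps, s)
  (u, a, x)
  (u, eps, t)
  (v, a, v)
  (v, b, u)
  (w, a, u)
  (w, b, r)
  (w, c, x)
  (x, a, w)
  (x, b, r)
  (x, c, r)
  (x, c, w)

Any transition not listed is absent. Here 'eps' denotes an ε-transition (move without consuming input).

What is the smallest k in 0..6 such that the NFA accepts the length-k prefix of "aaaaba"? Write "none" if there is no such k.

none

Start: ε-closure({r}) = {r, s}.
Read 'a': {r, s} → {r, s}.
Read 'a': {r, s} → {r, s}.
Read 'a': {r, s} → {r, s}.
Read 'a': {r, s} → {r, s}.
Read 'b': {r, s} → {r, s, v}.
Read 'a': {r, s, v} → {r, s, v}.
No reachable set along the way intersects F.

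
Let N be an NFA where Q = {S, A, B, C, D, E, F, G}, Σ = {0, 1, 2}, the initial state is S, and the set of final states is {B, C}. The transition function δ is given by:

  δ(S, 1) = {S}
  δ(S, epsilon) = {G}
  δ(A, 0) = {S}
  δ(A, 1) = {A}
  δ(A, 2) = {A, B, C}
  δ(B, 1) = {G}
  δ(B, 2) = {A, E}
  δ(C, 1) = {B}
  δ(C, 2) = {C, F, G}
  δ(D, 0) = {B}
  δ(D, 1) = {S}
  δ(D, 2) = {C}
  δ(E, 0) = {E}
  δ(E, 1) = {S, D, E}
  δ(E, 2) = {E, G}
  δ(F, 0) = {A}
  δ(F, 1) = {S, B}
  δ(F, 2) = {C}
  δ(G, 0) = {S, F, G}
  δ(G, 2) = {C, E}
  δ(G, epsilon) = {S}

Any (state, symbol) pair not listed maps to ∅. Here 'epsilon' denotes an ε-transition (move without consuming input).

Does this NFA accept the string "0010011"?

No

Start: ε-closure({S}) = {S, G}.
Read '0': {S, G} → {S, F, G}.
Read '0': {S, F, G} → {S, A, F, G}.
Read '1': {S, A, F, G} → {S, A, B, G}.
Read '0': {S, A, B, G} → {S, F, G}.
Read '0': {S, F, G} → {S, A, F, G}.
Read '1': {S, A, F, G} → {S, A, B, G}.
Read '1': {S, A, B, G} → {S, A, G}.
The final set {S, A, G} contains no accepting state.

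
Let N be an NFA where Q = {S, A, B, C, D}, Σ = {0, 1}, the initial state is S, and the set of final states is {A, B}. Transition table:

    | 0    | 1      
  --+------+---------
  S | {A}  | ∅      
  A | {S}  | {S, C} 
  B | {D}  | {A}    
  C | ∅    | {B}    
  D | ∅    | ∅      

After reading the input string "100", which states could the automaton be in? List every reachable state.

Start in {S}.
Read '1': S→∅; now ∅.
The set is empty and remains empty for the remaining 2 symbols.

∅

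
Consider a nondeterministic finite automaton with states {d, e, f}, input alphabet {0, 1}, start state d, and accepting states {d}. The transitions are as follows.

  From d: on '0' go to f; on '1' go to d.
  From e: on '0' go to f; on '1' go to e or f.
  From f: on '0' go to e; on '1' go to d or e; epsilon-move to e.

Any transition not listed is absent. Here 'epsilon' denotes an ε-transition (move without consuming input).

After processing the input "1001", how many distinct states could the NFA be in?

Start in {d}.
Read '1': {d} → {d}.
Read '0': {d} → {e, f}.
Read '0': {e, f} → {e, f}.
Read '1': {e, f} → {d, e, f}.
That set has 3 states.

3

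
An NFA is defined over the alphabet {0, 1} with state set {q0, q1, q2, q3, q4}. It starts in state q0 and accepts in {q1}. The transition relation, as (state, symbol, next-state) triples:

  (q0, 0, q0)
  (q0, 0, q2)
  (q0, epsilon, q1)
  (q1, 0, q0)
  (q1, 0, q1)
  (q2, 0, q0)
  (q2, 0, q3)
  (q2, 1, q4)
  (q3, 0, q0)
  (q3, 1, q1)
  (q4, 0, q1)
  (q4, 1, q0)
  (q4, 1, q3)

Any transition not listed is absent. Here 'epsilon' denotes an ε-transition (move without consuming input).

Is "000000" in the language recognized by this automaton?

Yes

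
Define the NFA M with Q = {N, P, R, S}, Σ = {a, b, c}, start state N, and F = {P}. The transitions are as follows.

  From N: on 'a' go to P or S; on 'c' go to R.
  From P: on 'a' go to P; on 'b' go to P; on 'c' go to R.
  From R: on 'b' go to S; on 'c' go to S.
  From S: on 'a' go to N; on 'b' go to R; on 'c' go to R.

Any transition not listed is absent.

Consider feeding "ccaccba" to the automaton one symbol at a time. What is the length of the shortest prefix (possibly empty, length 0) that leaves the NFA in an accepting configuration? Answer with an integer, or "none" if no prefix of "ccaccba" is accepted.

Start in {N}.
Read 'c': N→{R}; now {R}.
Read 'c': R→{S}; now {S}.
Read 'a': S→{N}; now {N}.
Read 'c': N→{R}; now {R}.
Read 'c': R→{S}; now {S}.
Read 'b': S→{R}; now {R}.
Read 'a': R→∅; now ∅.
No reachable set along the way intersects F.

none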